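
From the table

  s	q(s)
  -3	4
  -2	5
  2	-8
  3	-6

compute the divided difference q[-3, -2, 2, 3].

19/60

q[-3,-2] = (5 - 4) / (-2 - (-3)) = 1
q[-2,2] = (-8 - 5) / (2 - (-2)) = -13/4
q[2,3] = (-6 - (-8)) / (3 - 2) = 2
q[-3,-2,2] = (-13/4 - 1) / (2 - (-3)) = -17/20
q[-2,2,3] = (2 - (-13/4)) / (3 - (-2)) = 21/20
q[-3,-2,2,3] = (21/20 - (-17/20)) / (3 - (-3)) = 19/60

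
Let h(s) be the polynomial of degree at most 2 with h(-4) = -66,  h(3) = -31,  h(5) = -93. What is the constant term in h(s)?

Build the Lagrange basis polynomials:
L_0(s) = (s - 3)(s - 5) / [63] = (1/63)s^2 - (8/63)s + 5/21
L_1(s) = (s + 4)(s - 5) / [-14] = -(1/14)s^2 + (1/14)s + 10/7
L_2(s) = (s + 4)(s - 3) / [18] = (1/18)s^2 + (1/18)s - 2/3
h(s) = (-66)·L_0 + (-31)·L_1 + (-93)·L_2
Only the constant term is needed; take it from each L_i and combine:
(-66)·(5/21) + (-31)·(10/7) + (-93)·(-2/3) = 2

2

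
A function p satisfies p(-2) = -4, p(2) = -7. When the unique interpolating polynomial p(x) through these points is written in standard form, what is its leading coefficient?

-3/4

Build the Lagrange basis polynomials:
L_0(x) = (x - 2) / [-4] = -(1/4)x + 1/2
L_1(x) = (x + 2) / [4] = (1/4)x + 1/2
p(x) = (-4)·L_0 + (-7)·L_1
Only the coefficient of x is needed; take it from each L_i and combine:
(-4)·(-1/4) + (-7)·(1/4) = -3/4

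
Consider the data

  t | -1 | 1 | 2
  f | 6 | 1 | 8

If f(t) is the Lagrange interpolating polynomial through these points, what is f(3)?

Evaluate each Lagrange basis at t = 3:
L_0(3) = (2)·(1)/[(-2)·(-3)] = 1/3
L_1(3) = (4)·(1)/[(2)·(-1)] = -2
L_2(3) = (4)·(2)/[(3)·(1)] = 8/3
Sum: 6·(1/3) + 1·(-2) + 8·(8/3) = 64/3

64/3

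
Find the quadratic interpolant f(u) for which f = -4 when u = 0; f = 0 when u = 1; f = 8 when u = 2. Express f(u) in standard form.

Build the Lagrange basis polynomials:
L_0(u) = (u - 1)(u - 2) / [2] = (1/2)u^2 - (3/2)u + 1
L_1(u) = u(u - 2) / [-1] = -u^2 + 2u
L_2(u) = u(u - 1) / [2] = (1/2)u^2 - (1/2)u
f(u) = (-4)·L_0 + 0·L_1 + 8·L_2
  (-4)·L_0(u) = -2u^2 + 6u - 4
  0·L_1(u) = 0
  8·L_2(u) = 4u^2 - 4u
Adding term by term: 2u^2 + 2u - 4

f(u) = 2u^2 + 2u - 4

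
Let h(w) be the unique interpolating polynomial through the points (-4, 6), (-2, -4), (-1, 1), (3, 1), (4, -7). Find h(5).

-279/20

L_0(5) = (7)·(6)·(2)·(1)/[(-2)·(-3)·(-7)·(-8)] = 1/4
L_1(5) = (9)·(6)·(2)·(1)/[(2)·(-1)·(-5)·(-6)] = -9/5
L_2(5) = (9)·(7)·(2)·(1)/[(3)·(1)·(-4)·(-5)] = 21/10
L_3(5) = (9)·(7)·(6)·(1)/[(7)·(5)·(4)·(-1)] = -27/10
L_4(5) = (9)·(7)·(6)·(2)/[(8)·(6)·(5)·(1)] = 63/20
Sum: 6·(1/4) + (-4)·(-9/5) + 1·(21/10) + 1·(-27/10) + (-7)·(63/20) = -279/20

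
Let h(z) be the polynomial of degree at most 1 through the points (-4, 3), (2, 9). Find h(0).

Evaluate each Lagrange basis at z = 0:
L_0(0) = (-2)/[(-6)] = 1/3
L_1(0) = (4)/[(6)] = 2/3
Sum: 3·(1/3) + 9·(2/3) = 7

7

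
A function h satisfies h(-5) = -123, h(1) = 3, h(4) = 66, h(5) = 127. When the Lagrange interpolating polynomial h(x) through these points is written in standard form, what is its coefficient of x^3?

1

L_0(x) = (x - 1)(x - 4)(x - 5) / [-540] = -(1/540)x^3 + (1/54)x^2 - (29/540)x + 1/27
L_1(x) = (x + 5)(x - 4)(x - 5) / [72] = (1/72)x^3 - (1/18)x^2 - (25/72)x + 25/18
L_2(x) = (x + 5)(x - 1)(x - 5) / [-27] = -(1/27)x^3 + (1/27)x^2 + (25/27)x - 25/27
L_3(x) = (x + 5)(x - 1)(x - 4) / [40] = (1/40)x^3 - (21/40)x + 1/2
h(x) = (-123)·L_0 + 3·L_1 + 66·L_2 + 127·L_3
Only the coefficient of x^3 is needed; take it from each L_i and combine:
(-123)·(-1/540) + 3·(1/72) + 66·(-1/27) + 127·(1/40) = 1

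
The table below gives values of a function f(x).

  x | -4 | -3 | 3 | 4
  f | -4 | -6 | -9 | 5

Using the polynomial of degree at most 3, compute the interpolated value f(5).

188/7

Evaluate each Lagrange basis at x = 5:
L_0(5) = (8)·(2)·(1)/[(-1)·(-7)·(-8)] = -2/7
L_1(5) = (9)·(2)·(1)/[(1)·(-6)·(-7)] = 3/7
L_2(5) = (9)·(8)·(1)/[(7)·(6)·(-1)] = -12/7
L_3(5) = (9)·(8)·(2)/[(8)·(7)·(1)] = 18/7
Sum: (-4)·(-2/7) + (-6)·(3/7) + (-9)·(-12/7) + 5·(18/7) = 188/7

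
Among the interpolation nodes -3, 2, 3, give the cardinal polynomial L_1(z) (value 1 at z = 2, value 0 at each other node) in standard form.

L_1(z) = -(1/5)z^2 + 9/5

L_1(z) = (z + 3)(z - 3) / [(5)·(-1)]
       = (z^2 - 9) / (-5)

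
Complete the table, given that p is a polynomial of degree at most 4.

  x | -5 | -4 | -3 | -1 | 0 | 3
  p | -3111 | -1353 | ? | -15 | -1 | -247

-475

The 5 known values determine p uniquely (degree ≤ 4).
L_0(-3) = (1)·(-2)·(-3)·(-6)/[(-1)·(-4)·(-5)·(-8)] = -9/40
L_1(-3) = (2)·(-2)·(-3)·(-6)/[(1)·(-3)·(-4)·(-7)] = 6/7
L_2(-3) = (2)·(1)·(-3)·(-6)/[(4)·(3)·(-1)·(-4)] = 3/4
L_3(-3) = (2)·(1)·(-2)·(-6)/[(5)·(4)·(1)·(-3)] = -2/5
L_4(-3) = (2)·(1)·(-2)·(-3)/[(8)·(7)·(4)·(3)] = 1/56
Sum: (-3111)·(-9/40) + (-1353)·(6/7) + (-15)·(3/4) + (-1)·(-2/5) + (-247)·(1/56) = -475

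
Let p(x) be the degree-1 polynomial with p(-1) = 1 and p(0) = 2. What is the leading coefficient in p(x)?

The leading coefficient equals the top divided difference p[-1,0].
p[-1,0] = (2 - 1) / (0 - (-1)) = 1

1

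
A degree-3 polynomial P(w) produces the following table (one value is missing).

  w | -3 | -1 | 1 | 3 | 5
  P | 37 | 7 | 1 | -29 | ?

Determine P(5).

The 4 known values determine P uniquely (degree ≤ 3).
Evaluate each Lagrange basis at w = 5:
L_0(5) = (6)·(4)·(2)/[(-2)·(-4)·(-6)] = -1
L_1(5) = (8)·(4)·(2)/[(2)·(-2)·(-4)] = 4
L_2(5) = (8)·(6)·(2)/[(4)·(2)·(-2)] = -6
L_3(5) = (8)·(6)·(4)/[(6)·(4)·(2)] = 4
Sum: 37·(-1) + 7·(4) + 1·(-6) + (-29)·(4) = -131

-131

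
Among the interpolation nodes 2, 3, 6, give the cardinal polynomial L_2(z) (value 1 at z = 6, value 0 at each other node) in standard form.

L_2(z) = (z - 2)(z - 3) / [(4)·(3)]
       = (z^2 - 5z + 6) / (12)

L_2(z) = (1/12)z^2 - (5/12)z + 1/2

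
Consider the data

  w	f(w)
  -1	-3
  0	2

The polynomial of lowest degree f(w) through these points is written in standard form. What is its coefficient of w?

5

The leading coefficient equals the top divided difference f[-1,0].
f[-1,0] = (2 - (-3)) / (0 - (-1)) = 5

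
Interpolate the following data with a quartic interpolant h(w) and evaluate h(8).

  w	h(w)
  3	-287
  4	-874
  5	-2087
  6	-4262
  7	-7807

-13202

Evaluate each Lagrange basis at w = 8:
L_0(8) = (4)·(3)·(2)·(1)/[(-1)·(-2)·(-3)·(-4)] = 1
L_1(8) = (5)·(3)·(2)·(1)/[(1)·(-1)·(-2)·(-3)] = -5
L_2(8) = (5)·(4)·(2)·(1)/[(2)·(1)·(-1)·(-2)] = 10
L_3(8) = (5)·(4)·(3)·(1)/[(3)·(2)·(1)·(-1)] = -10
L_4(8) = (5)·(4)·(3)·(2)/[(4)·(3)·(2)·(1)] = 5
Sum: (-287)·(1) + (-874)·(-5) + (-2087)·(10) + (-4262)·(-10) + (-7807)·(5) = -13202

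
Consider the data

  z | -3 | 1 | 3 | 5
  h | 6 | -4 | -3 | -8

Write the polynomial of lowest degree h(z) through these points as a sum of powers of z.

Newton's divided differences:
h[-3,1] = (-4 - 6) / (1 - (-3)) = -5/2
h[1,3] = (-3 - (-4)) / (3 - 1) = 1/2
h[3,5] = (-8 - (-3)) / (5 - 3) = -5/2
h[-3,1,3] = (1/2 - (-5/2)) / (3 - (-3)) = 1/2
h[1,3,5] = (-5/2 - 1/2) / (5 - 1) = -3/4
h[-3,1,3,5] = (-3/4 - 1/2) / (5 - (-3)) = -5/32
h(z) = 6 + (-5/2)·(z + 3) + (1/2)·(z + 3)(z - 1) + (-5/32)·(z + 3)(z - 1)(z - 3)
Expanding: h(z) = -(5/32)z^3 + (21/32)z^2 - (3/32)z - 141/32

h(z) = -(5/32)z^3 + (21/32)z^2 - (3/32)z - 141/32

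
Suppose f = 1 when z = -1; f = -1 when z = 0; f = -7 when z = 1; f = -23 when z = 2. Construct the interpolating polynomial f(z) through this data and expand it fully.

Newton's divided differences:
f[-1,0] = (-1 - 1) / (0 - (-1)) = -2
f[0,1] = (-7 - (-1)) / (1 - 0) = -6
f[1,2] = (-23 - (-7)) / (2 - 1) = -16
f[-1,0,1] = (-6 - (-2)) / (1 - (-1)) = -2
f[0,1,2] = (-16 - (-6)) / (2 - 0) = -5
f[-1,0,1,2] = (-5 - (-2)) / (2 - (-1)) = -1
f(z) = 1 + (-2)·(z + 1) + (-2)·(z + 1)z + (-1)·(z + 1)z(z - 1)
Expanding: f(z) = -z^3 - 2z^2 - 3z - 1

f(z) = -z^3 - 2z^2 - 3z - 1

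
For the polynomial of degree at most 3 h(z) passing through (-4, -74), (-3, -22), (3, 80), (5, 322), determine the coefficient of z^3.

The leading coefficient equals the top divided difference h[-4,-3,3,5].
h[-4,-3] = (-22 - (-74)) / (-3 - (-4)) = 52
h[-3,3] = (80 - (-22)) / (3 - (-3)) = 17
h[3,5] = (322 - 80) / (5 - 3) = 121
h[-4,-3,3] = (17 - 52) / (3 - (-4)) = -5
h[-3,3,5] = (121 - 17) / (5 - (-3)) = 13
h[-4,-3,3,5] = (13 - (-5)) / (5 - (-4)) = 2

2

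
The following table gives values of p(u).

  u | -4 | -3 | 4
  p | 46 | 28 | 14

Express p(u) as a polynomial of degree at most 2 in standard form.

p(u) = 2u^2 - 4u - 2

Newton's divided differences:
p[-4,-3] = (28 - 46) / (-3 - (-4)) = -18
p[-3,4] = (14 - 28) / (4 - (-3)) = -2
p[-4,-3,4] = (-2 - (-18)) / (4 - (-4)) = 2
p(u) = 46 + (-18)·(u + 4) + 2·(u + 4)(u + 3)
Expanding: p(u) = 2u^2 - 4u - 2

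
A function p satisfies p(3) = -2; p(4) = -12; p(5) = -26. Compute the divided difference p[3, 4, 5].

-2

p[3,4] = (-12 - (-2)) / (4 - 3) = -10
p[4,5] = (-26 - (-12)) / (5 - 4) = -14
p[3,4,5] = (-14 - (-10)) / (5 - 3) = -2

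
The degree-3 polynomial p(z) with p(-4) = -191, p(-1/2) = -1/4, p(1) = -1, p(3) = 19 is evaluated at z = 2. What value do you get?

1

L_0(2) = (5/2)·(1)·(-1)/[(-7/2)·(-5)·(-7)] = 1/49
L_1(2) = (6)·(1)·(-1)/[(7/2)·(-3/2)·(-7/2)] = -16/49
L_2(2) = (6)·(5/2)·(-1)/[(5)·(3/2)·(-2)] = 1
L_3(2) = (6)·(5/2)·(1)/[(7)·(7/2)·(2)] = 15/49
Sum: (-191)·(1/49) + (-1/4)·(-16/49) + (-1)·(1) + 19·(15/49) = 1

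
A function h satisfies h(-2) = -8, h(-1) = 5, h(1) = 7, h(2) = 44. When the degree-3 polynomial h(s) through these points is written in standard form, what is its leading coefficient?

4

L_0(s) = (s + 1)(s - 1)(s - 2) / [-12] = -(1/12)s^3 + (1/6)s^2 + (1/12)s - 1/6
L_1(s) = (s + 2)(s - 1)(s - 2) / [6] = (1/6)s^3 - (1/6)s^2 - (2/3)s + 2/3
L_2(s) = (s + 2)(s + 1)(s - 2) / [-6] = -(1/6)s^3 - (1/6)s^2 + (2/3)s + 2/3
L_3(s) = (s + 2)(s + 1)(s - 1) / [12] = (1/12)s^3 + (1/6)s^2 - (1/12)s - 1/6
h(s) = (-8)·L_0 + 5·L_1 + 7·L_2 + 44·L_3
Only the coefficient of s^3 is needed; take it from each L_i and combine:
(-8)·(-1/12) + 5·(1/6) + 7·(-1/6) + 44·(1/12) = 4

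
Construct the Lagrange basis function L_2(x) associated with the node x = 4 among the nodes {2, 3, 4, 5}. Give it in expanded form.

L_2(x) = (x - 2)(x - 3)(x - 5) / [(2)·(1)·(-1)]
       = (x^3 - 10x^2 + 31x - 30) / (-2)

L_2(x) = -(1/2)x^3 + 5x^2 - (31/2)x + 15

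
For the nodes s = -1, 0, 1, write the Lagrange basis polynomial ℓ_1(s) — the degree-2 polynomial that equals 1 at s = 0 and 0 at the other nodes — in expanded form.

ℓ_1(s) = -s^2 + 1

ℓ_1(s) = (s + 1)(s - 1) / [(1)·(-1)]
       = (s^2 - 1) / (-1)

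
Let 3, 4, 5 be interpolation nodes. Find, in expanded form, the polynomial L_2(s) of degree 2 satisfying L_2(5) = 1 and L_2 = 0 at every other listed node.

L_2(s) = (1/2)s^2 - (7/2)s + 6

L_2(s) = (s - 3)(s - 4) / [(2)·(1)]
       = (s^2 - 7s + 12) / (2)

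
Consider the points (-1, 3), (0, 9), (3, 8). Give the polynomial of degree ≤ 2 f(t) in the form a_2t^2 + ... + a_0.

Newton's divided differences:
f[-1,0] = (9 - 3) / (0 - (-1)) = 6
f[0,3] = (8 - 9) / (3 - 0) = -1/3
f[-1,0,3] = (-1/3 - 6) / (3 - (-1)) = -19/12
f(t) = 3 + 6·(t + 1) + (-19/12)·(t + 1)t
Expanding: f(t) = -(19/12)t^2 + (53/12)t + 9

f(t) = -(19/12)t^2 + (53/12)t + 9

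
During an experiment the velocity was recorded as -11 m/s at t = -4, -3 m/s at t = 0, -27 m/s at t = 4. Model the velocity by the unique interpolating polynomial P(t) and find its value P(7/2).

-89/4

Using Newton's divided-difference form:
P[-4,0] = (-3 - (-11)) / (0 - (-4)) = 2
P[0,4] = (-27 - (-3)) / (4 - 0) = -6
P[-4,0,4] = (-6 - 2) / (4 - (-4)) = -1
P(7/2) = -11 + 2·(15/2) + (-1)·(15/2)·(7/2) = -89/4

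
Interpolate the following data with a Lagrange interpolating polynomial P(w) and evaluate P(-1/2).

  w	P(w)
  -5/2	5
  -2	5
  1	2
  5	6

19/5

L_0(-1/2) = (3/2)·(-3/2)·(-11/2)/[(-1/2)·(-7/2)·(-15/2)] = -33/35
L_1(-1/2) = (2)·(-3/2)·(-11/2)/[(1/2)·(-3)·(-7)] = 11/7
L_2(-1/2) = (2)·(3/2)·(-11/2)/[(7/2)·(3)·(-4)] = 11/28
L_3(-1/2) = (2)·(3/2)·(-3/2)/[(15/2)·(7)·(4)] = -3/140
Sum: 5·(-33/35) + 5·(11/7) + 2·(11/28) + 6·(-3/140) = 19/5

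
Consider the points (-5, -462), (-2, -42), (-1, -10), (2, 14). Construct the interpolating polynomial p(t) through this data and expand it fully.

L_0(t) = (t + 2)(t + 1)(t - 2) / [-84] = -(1/84)t^3 - (1/84)t^2 + (1/21)t + 1/21
L_1(t) = (t + 5)(t + 1)(t - 2) / [12] = (1/12)t^3 + (1/3)t^2 - (7/12)t - 5/6
L_2(t) = (t + 5)(t + 2)(t - 2) / [-12] = -(1/12)t^3 - (5/12)t^2 + (1/3)t + 5/3
L_3(t) = (t + 5)(t + 2)(t + 1) / [84] = (1/84)t^3 + (2/21)t^2 + (17/84)t + 5/42
p(t) = (-462)·L_0 + (-42)·L_1 + (-10)·L_2 + 14·L_3
  (-462)·L_0(t) = (11/2)t^3 + (11/2)t^2 - 22t - 22
  (-42)·L_1(t) = -(7/2)t^3 - 14t^2 + (49/2)t + 35
  (-10)·L_2(t) = (5/6)t^3 + (25/6)t^2 - (10/3)t - 50/3
  14·L_3(t) = (1/6)t^3 + (4/3)t^2 + (17/6)t + 5/3
Adding term by term: 3t^3 - 3t^2 + 2t - 2

p(t) = 3t^3 - 3t^2 + 2t - 2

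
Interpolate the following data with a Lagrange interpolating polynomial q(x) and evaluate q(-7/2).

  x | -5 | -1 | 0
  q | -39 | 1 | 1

L_0(-7/2) = (-5/2)·(-7/2)/[(-4)·(-5)] = 7/16
L_1(-7/2) = (3/2)·(-7/2)/[(4)·(-1)] = 21/16
L_2(-7/2) = (3/2)·(-5/2)/[(5)·(1)] = -3/4
Sum: (-39)·(7/16) + 1·(21/16) + 1·(-3/4) = -33/2

-33/2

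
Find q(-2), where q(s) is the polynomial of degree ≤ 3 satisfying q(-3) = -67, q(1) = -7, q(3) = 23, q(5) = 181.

Evaluate each Lagrange basis at s = -2:
L_0(-2) = (-3)·(-5)·(-7)/[(-4)·(-6)·(-8)] = 35/64
L_1(-2) = (1)·(-5)·(-7)/[(4)·(-2)·(-4)] = 35/32
L_2(-2) = (1)·(-3)·(-7)/[(6)·(2)·(-2)] = -7/8
L_3(-2) = (1)·(-3)·(-5)/[(8)·(4)·(2)] = 15/64
Sum: (-67)·(35/64) + (-7)·(35/32) + 23·(-7/8) + 181·(15/64) = -22

-22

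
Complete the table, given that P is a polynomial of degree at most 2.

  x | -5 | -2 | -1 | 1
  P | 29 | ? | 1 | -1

The 3 known values determine P uniquely (degree ≤ 2).
L_0(-2) = (-1)·(-3)/[(-4)·(-6)] = 1/8
L_1(-2) = (3)·(-3)/[(4)·(-2)] = 9/8
L_2(-2) = (3)·(-1)/[(6)·(2)] = -1/4
Sum: 29·(1/8) + 1·(9/8) + (-1)·(-1/4) = 5

5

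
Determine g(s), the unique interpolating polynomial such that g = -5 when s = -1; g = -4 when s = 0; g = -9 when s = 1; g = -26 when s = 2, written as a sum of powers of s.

Newton's divided differences:
g[-1,0] = (-4 - (-5)) / (0 - (-1)) = 1
g[0,1] = (-9 - (-4)) / (1 - 0) = -5
g[1,2] = (-26 - (-9)) / (2 - 1) = -17
g[-1,0,1] = (-5 - 1) / (1 - (-1)) = -3
g[0,1,2] = (-17 - (-5)) / (2 - 0) = -6
g[-1,0,1,2] = (-6 - (-3)) / (2 - (-1)) = -1
g(s) = -5 + 1·(s + 1) + (-3)·(s + 1)s + (-1)·(s + 1)s(s - 1)
Expanding: g(s) = -s^3 - 3s^2 - s - 4

g(s) = -s^3 - 3s^2 - s - 4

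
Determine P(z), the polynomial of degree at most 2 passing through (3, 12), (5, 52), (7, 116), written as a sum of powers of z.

P(z) = 3z^2 - 4z - 3

Newton's divided differences:
P[3,5] = (52 - 12) / (5 - 3) = 20
P[5,7] = (116 - 52) / (7 - 5) = 32
P[3,5,7] = (32 - 20) / (7 - 3) = 3
P(z) = 12 + 20·(z - 3) + 3·(z - 3)(z - 5)
Expanding: P(z) = 3z^2 - 4z - 3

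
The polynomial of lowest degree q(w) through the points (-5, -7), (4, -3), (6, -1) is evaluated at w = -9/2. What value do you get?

L_0(-9/2) = (-17/2)·(-21/2)/[(-9)·(-11)] = 119/132
L_1(-9/2) = (1/2)·(-21/2)/[(9)·(-2)] = 7/24
L_2(-9/2) = (1/2)·(-17/2)/[(11)·(2)] = -17/88
Sum: (-7)·(119/132) + (-3)·(7/24) + (-1)·(-17/88) = -923/132

-923/132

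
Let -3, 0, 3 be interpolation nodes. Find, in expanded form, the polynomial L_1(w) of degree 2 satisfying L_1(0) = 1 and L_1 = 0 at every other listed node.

L_1(w) = (w + 3)(w - 3) / [(3)·(-3)]
       = (w^2 - 9) / (-9)

L_1(w) = -(1/9)w^2 + 1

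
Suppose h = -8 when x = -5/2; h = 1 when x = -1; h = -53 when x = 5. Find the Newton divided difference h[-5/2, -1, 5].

-2

h[-5/2,-1] = (1 - (-8)) / (-1 - (-5/2)) = 6
h[-1,5] = (-53 - 1) / (5 - (-1)) = -9
h[-5/2,-1,5] = (-9 - 6) / (5 - (-5/2)) = -2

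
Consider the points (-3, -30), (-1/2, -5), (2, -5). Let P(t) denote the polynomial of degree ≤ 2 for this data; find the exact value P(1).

-2

Evaluate each Lagrange basis at t = 1:
L_0(1) = (3/2)·(-1)/[(-5/2)·(-5)] = -3/25
L_1(1) = (4)·(-1)/[(5/2)·(-5/2)] = 16/25
L_2(1) = (4)·(3/2)/[(5)·(5/2)] = 12/25
Sum: (-30)·(-3/25) + (-5)·(16/25) + (-5)·(12/25) = -2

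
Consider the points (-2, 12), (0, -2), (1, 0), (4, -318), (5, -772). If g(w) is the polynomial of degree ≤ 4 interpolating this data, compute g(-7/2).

-333/16

Using Newton's divided-difference form:
g[-2,0] = (-2 - 12) / (0 - (-2)) = -7
g[0,1] = (0 - (-2)) / (1 - 0) = 2
g[1,4] = (-318 - 0) / (4 - 1) = -106
g[4,5] = (-772 - (-318)) / (5 - 4) = -454
g[-2,0,1] = (2 - (-7)) / (1 - (-2)) = 3
g[0,1,4] = (-106 - 2) / (4 - 0) = -27
g[1,4,5] = (-454 - (-106)) / (5 - 1) = -87
g[-2,0,1,4] = (-27 - 3) / (4 - (-2)) = -5
g[0,1,4,5] = (-87 - (-27)) / (5 - 0) = -12
g[-2,0,1,4,5] = (-12 - (-5)) / (5 - (-2)) = -1
g(-7/2) = 12 + (-7)·(-3/2) + 3·(-3/2)·(-7/2) + (-5)·(-3/2)·(-7/2)·(-9/2) + (-1)·(-3/2)·(-7/2)·(-9/2)·(-15/2) = -333/16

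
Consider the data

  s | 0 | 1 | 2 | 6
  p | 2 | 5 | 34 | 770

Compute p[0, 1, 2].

p[0,1] = (5 - 2) / (1 - 0) = 3
p[1,2] = (34 - 5) / (2 - 1) = 29
p[0,1,2] = (29 - 3) / (2 - 0) = 13

13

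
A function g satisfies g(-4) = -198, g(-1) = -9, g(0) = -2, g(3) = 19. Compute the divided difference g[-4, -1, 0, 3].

g[-4,-1] = (-9 - (-198)) / (-1 - (-4)) = 63
g[-1,0] = (-2 - (-9)) / (0 - (-1)) = 7
g[0,3] = (19 - (-2)) / (3 - 0) = 7
g[-4,-1,0] = (7 - 63) / (0 - (-4)) = -14
g[-1,0,3] = (7 - 7) / (3 - (-1)) = 0
g[-4,-1,0,3] = (0 - (-14)) / (3 - (-4)) = 2

2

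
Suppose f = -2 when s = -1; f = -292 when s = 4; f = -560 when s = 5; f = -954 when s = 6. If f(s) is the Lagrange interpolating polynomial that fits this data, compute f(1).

L_0(1) = (-3)·(-4)·(-5)/[(-5)·(-6)·(-7)] = 2/7
L_1(1) = (2)·(-4)·(-5)/[(5)·(-1)·(-2)] = 4
L_2(1) = (2)·(-3)·(-5)/[(6)·(1)·(-1)] = -5
L_3(1) = (2)·(-3)·(-4)/[(7)·(2)·(1)] = 12/7
Sum: (-2)·(2/7) + (-292)·(4) + (-560)·(-5) + (-954)·(12/7) = -4

-4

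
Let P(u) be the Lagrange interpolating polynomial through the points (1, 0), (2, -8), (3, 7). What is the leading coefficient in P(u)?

The leading coefficient equals the top divided difference P[1,2,3].
P[1,2] = (-8 - 0) / (2 - 1) = -8
P[2,3] = (7 - (-8)) / (3 - 2) = 15
P[1,2,3] = (15 - (-8)) / (3 - 1) = 23/2

23/2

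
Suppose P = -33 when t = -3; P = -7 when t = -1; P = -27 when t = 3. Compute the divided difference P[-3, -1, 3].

-3

P[-3,-1] = (-7 - (-33)) / (-1 - (-3)) = 13
P[-1,3] = (-27 - (-7)) / (3 - (-1)) = -5
P[-3,-1,3] = (-5 - 13) / (3 - (-3)) = -3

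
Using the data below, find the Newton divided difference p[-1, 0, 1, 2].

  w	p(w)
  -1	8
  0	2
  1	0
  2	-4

p[-1,0] = (2 - 8) / (0 - (-1)) = -6
p[0,1] = (0 - 2) / (1 - 0) = -2
p[1,2] = (-4 - 0) / (2 - 1) = -4
p[-1,0,1] = (-2 - (-6)) / (1 - (-1)) = 2
p[0,1,2] = (-4 - (-2)) / (2 - 0) = -1
p[-1,0,1,2] = (-1 - 2) / (2 - (-1)) = -1

-1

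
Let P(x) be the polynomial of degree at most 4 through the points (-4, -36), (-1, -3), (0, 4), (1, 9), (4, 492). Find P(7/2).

4929/16

L_0(7/2) = (9/2)·(7/2)·(5/2)·(-1/2)/[(-3)·(-4)·(-5)·(-8)] = -21/512
L_1(7/2) = (15/2)·(7/2)·(5/2)·(-1/2)/[(3)·(-1)·(-2)·(-5)] = 35/32
L_2(7/2) = (15/2)·(9/2)·(5/2)·(-1/2)/[(4)·(1)·(-1)·(-4)] = -675/256
L_3(7/2) = (15/2)·(9/2)·(7/2)·(-1/2)/[(5)·(2)·(1)·(-3)] = 63/32
L_4(7/2) = (15/2)·(9/2)·(7/2)·(5/2)/[(8)·(5)·(4)·(3)] = 315/512
Sum: (-36)·(-21/512) + (-3)·(35/32) + 4·(-675/256) + 9·(63/32) + 492·(315/512) = 4929/16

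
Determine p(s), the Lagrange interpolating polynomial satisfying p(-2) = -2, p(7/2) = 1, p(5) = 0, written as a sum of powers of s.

L_0(s) = (s - 7/2)(s - 5) / [77/2] = (2/77)s^2 - (17/77)s + 5/11
L_1(s) = (s + 2)(s - 5) / [-33/4] = -(4/33)s^2 + (4/11)s + 40/33
L_2(s) = (s + 2)(s - 7/2) / [21/2] = (2/21)s^2 - (1/7)s - 2/3
p(s) = (-2)·L_0 + 1·L_1 + 0·L_2
  (-2)·L_0(s) = -(4/77)s^2 + (34/77)s - 10/11
  1·L_1(s) = -(4/33)s^2 + (4/11)s + 40/33
  0·L_2(s) = 0
Adding term by term: -(40/231)s^2 + (62/77)s + 10/33

p(s) = -(40/231)s^2 + (62/77)s + 10/33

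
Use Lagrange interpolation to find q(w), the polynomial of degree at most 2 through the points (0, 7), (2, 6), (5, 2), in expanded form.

Build the Lagrange basis polynomials:
L_0(w) = (w - 2)(w - 5) / [10] = (1/10)w^2 - (7/10)w + 1
L_1(w) = w(w - 5) / [-6] = -(1/6)w^2 + (5/6)w
L_2(w) = w(w - 2) / [15] = (1/15)w^2 - (2/15)w
q(w) = 7·L_0 + 6·L_1 + 2·L_2
  7·L_0(w) = (7/10)w^2 - (49/10)w + 7
  6·L_1(w) = -w^2 + 5w
  2·L_2(w) = (2/15)w^2 - (4/15)w
Adding term by term: -(1/6)w^2 - (1/6)w + 7

q(w) = -(1/6)w^2 - (1/6)w + 7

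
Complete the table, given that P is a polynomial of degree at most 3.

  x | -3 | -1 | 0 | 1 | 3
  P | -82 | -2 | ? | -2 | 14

The 4 known values determine P uniquely (degree ≤ 3).
L_0(0) = (1)·(-1)·(-3)/[(-2)·(-4)·(-6)] = -1/16
L_1(0) = (3)·(-1)·(-3)/[(2)·(-2)·(-4)] = 9/16
L_2(0) = (3)·(1)·(-3)/[(4)·(2)·(-2)] = 9/16
L_3(0) = (3)·(1)·(-1)/[(6)·(4)·(2)] = -1/16
Sum: (-82)·(-1/16) + (-2)·(9/16) + (-2)·(9/16) + 14·(-1/16) = 2

2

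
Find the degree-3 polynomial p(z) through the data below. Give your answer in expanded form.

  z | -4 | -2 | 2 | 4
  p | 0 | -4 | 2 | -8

Newton's divided differences:
p[-4,-2] = (-4 - 0) / (-2 - (-4)) = -2
p[-2,2] = (2 - (-4)) / (2 - (-2)) = 3/2
p[2,4] = (-8 - 2) / (4 - 2) = -5
p[-4,-2,2] = (3/2 - (-2)) / (2 - (-4)) = 7/12
p[-2,2,4] = (-5 - 3/2) / (4 - (-2)) = -13/12
p[-4,-2,2,4] = (-13/12 - 7/12) / (4 - (-4)) = -5/24
p(z) = (-2)·(z + 4) + (7/12)·(z + 4)(z + 2) + (-5/24)·(z + 4)(z + 2)(z - 2)
Expanding: p(z) = -(5/24)z^3 - (1/4)z^2 + (7/3)z

p(z) = -(5/24)z^3 - (1/4)z^2 + (7/3)z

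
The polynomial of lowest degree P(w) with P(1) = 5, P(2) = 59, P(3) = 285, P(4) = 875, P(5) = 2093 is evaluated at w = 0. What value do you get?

L_0(0) = (-2)·(-3)·(-4)·(-5)/[(-1)·(-2)·(-3)·(-4)] = 5
L_1(0) = (-1)·(-3)·(-4)·(-5)/[(1)·(-1)·(-2)·(-3)] = -10
L_2(0) = (-1)·(-2)·(-4)·(-5)/[(2)·(1)·(-1)·(-2)] = 10
L_3(0) = (-1)·(-2)·(-3)·(-5)/[(3)·(2)·(1)·(-1)] = -5
L_4(0) = (-1)·(-2)·(-3)·(-4)/[(4)·(3)·(2)·(1)] = 1
Sum: 5·(5) + 59·(-10) + 285·(10) + 875·(-5) + 2093·(1) = 3

3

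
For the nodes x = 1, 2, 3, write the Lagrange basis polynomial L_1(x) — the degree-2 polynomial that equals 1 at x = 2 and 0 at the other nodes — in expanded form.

L_1(x) = (x - 1)(x - 3) / [(1)·(-1)]
       = (x^2 - 4x + 3) / (-1)

L_1(x) = -x^2 + 4x - 3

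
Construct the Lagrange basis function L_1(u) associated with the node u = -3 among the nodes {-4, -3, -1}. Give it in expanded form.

L_1(u) = -(1/2)u^2 - (5/2)u - 2

L_1(u) = (u + 4)(u + 1) / [(1)·(-2)]
       = (u^2 + 5u + 4) / (-2)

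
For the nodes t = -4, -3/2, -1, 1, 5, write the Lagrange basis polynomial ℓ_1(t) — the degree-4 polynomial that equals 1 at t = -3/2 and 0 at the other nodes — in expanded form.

ℓ_1(t) = -(16/325)t^4 + (16/325)t^3 + (336/325)t^2 - (16/325)t - 64/65

ℓ_1(t) = (t + 4)(t + 1)(t - 1)(t - 5) / [(5/2)·(-1/2)·(-5/2)·(-13/2)]
       = (t^4 - t^3 - 21t^2 + t + 20) / (-325/16)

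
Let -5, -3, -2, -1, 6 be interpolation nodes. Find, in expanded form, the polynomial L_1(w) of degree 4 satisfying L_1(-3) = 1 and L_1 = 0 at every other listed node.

L_1(w) = (w + 5)(w + 2)(w + 1)(w - 6) / [(2)·(-1)·(-2)·(-9)]
       = (w^4 + 2w^3 - 31w^2 - 92w - 60) / (-36)

L_1(w) = -(1/36)w^4 - (1/18)w^3 + (31/36)w^2 + (23/9)w + 5/3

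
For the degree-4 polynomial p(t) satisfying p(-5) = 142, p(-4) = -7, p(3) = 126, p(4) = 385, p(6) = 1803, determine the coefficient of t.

1

Build the Lagrange basis polynomials:
L_0(t) = (t + 4)(t - 3)(t - 4)(t - 6) / [792] = (1/792)t^4 - (1/88)t^3 + (1/396)t^2 + (2/11)t - 4/11
L_1(t) = (t + 5)(t - 3)(t - 4)(t - 6) / [-560] = -(1/560)t^4 + (1/70)t^3 + (11/560)t^2 - (99/280)t + 9/14
L_2(t) = (t + 5)(t + 4)(t - 4)(t - 6) / [168] = (1/168)t^4 - (1/168)t^3 - (23/84)t^2 + (2/21)t + 20/7
L_3(t) = (t + 5)(t + 4)(t - 3)(t - 6) / [-144] = -(1/144)t^4 + (43/144)t^2 + (1/8)t - 5/2
L_4(t) = (t + 5)(t + 4)(t - 3)(t - 4) / [660] = (1/660)t^4 + (1/330)t^3 - (31/660)t^2 - (8/165)t + 4/11
p(t) = 142·L_0 + (-7)·L_1 + 126·L_2 + 385·L_3 + 1803·L_4
Only the coefficient of t is needed; take it from each L_i and combine:
142·(2/11) + (-7)·(-99/280) + 126·(2/21) + 385·(1/8) + 1803·(-8/165) = 1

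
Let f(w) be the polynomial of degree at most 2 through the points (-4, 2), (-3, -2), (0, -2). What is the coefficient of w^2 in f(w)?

The leading coefficient equals the top divided difference f[-4,-3,0].
f[-4,-3] = (-2 - 2) / (-3 - (-4)) = -4
f[-3,0] = (-2 - (-2)) / (0 - (-3)) = 0
f[-4,-3,0] = (0 - (-4)) / (0 - (-4)) = 1

1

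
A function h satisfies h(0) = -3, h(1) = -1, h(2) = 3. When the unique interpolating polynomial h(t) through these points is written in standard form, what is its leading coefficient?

L_0(t) = (t - 1)(t - 2) / [2] = (1/2)t^2 - (3/2)t + 1
L_1(t) = t(t - 2) / [-1] = -t^2 + 2t
L_2(t) = t(t - 1) / [2] = (1/2)t^2 - (1/2)t
h(t) = (-3)·L_0 + (-1)·L_1 + 3·L_2
Only the coefficient of t^2 is needed; take it from each L_i and combine:
(-3)·(1/2) + (-1)·(-1) + 3·(1/2) = 1

1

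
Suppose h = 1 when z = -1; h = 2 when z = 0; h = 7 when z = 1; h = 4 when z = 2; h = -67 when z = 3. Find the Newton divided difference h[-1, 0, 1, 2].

-2

h[-1,0] = (2 - 1) / (0 - (-1)) = 1
h[0,1] = (7 - 2) / (1 - 0) = 5
h[1,2] = (4 - 7) / (2 - 1) = -3
h[-1,0,1] = (5 - 1) / (1 - (-1)) = 2
h[0,1,2] = (-3 - 5) / (2 - 0) = -4
h[-1,0,1,2] = (-4 - 2) / (2 - (-1)) = -2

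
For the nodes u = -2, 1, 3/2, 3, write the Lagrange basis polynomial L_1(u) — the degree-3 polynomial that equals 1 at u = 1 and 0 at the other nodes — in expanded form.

L_1(u) = (1/3)u^3 - (5/6)u^2 - (3/2)u + 3

L_1(u) = (u + 2)(u - 3/2)(u - 3) / [(3)·(-1/2)·(-2)]
       = (u^3 - (5/2)u^2 - (9/2)u + 9) / (3)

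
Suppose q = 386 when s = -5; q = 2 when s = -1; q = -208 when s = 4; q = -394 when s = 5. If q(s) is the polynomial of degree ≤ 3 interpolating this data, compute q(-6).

Using Newton's divided-difference form:
q[-5,-1] = (2 - 386) / (-1 - (-5)) = -96
q[-1,4] = (-208 - 2) / (4 - (-1)) = -42
q[4,5] = (-394 - (-208)) / (5 - 4) = -186
q[-5,-1,4] = (-42 - (-96)) / (4 - (-5)) = 6
q[-1,4,5] = (-186 - (-42)) / (5 - (-1)) = -24
q[-5,-1,4,5] = (-24 - 6) / (5 - (-5)) = -3
q(-6) = 386 + (-96)·(-1) + 6·(-1)·(-5) + (-3)·(-1)·(-5)·(-10) = 662

662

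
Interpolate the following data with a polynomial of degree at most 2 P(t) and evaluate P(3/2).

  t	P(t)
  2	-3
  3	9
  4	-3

-18

Evaluate each Lagrange basis at t = 3/2:
L_0(3/2) = (-3/2)·(-5/2)/[(-1)·(-2)] = 15/8
L_1(3/2) = (-1/2)·(-5/2)/[(1)·(-1)] = -5/4
L_2(3/2) = (-1/2)·(-3/2)/[(2)·(1)] = 3/8
Sum: (-3)·(15/8) + 9·(-5/4) + (-3)·(3/8) = -18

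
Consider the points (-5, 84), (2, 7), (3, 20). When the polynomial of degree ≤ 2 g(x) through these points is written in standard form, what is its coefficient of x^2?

3

Build the Lagrange basis polynomials:
L_0(x) = (x - 2)(x - 3) / [56] = (1/56)x^2 - (5/56)x + 3/28
L_1(x) = (x + 5)(x - 3) / [-7] = -(1/7)x^2 - (2/7)x + 15/7
L_2(x) = (x + 5)(x - 2) / [8] = (1/8)x^2 + (3/8)x - 5/4
g(x) = 84·L_0 + 7·L_1 + 20·L_2
Only the coefficient of x^2 is needed; take it from each L_i and combine:
84·(1/56) + 7·(-1/7) + 20·(1/8) = 3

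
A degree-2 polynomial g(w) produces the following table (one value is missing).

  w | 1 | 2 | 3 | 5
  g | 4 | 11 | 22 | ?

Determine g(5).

56

The 3 known values determine g uniquely (degree ≤ 2).
L_0(5) = (3)·(2)/[(-1)·(-2)] = 3
L_1(5) = (4)·(2)/[(1)·(-1)] = -8
L_2(5) = (4)·(3)/[(2)·(1)] = 6
Sum: 4·(3) + 11·(-8) + 22·(6) = 56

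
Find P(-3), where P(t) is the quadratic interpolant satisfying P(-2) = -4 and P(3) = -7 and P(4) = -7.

-14/5

L_0(-3) = (-6)·(-7)/[(-5)·(-6)] = 7/5
L_1(-3) = (-1)·(-7)/[(5)·(-1)] = -7/5
L_2(-3) = (-1)·(-6)/[(6)·(1)] = 1
Sum: (-4)·(7/5) + (-7)·(-7/5) + (-7)·(1) = -14/5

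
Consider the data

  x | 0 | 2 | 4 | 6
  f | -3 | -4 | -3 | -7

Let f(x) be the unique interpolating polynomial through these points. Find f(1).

Evaluate each Lagrange basis at x = 1:
L_0(1) = (-1)·(-3)·(-5)/[(-2)·(-4)·(-6)] = 5/16
L_1(1) = (1)·(-3)·(-5)/[(2)·(-2)·(-4)] = 15/16
L_2(1) = (1)·(-1)·(-5)/[(4)·(2)·(-2)] = -5/16
L_3(1) = (1)·(-1)·(-3)/[(6)·(4)·(2)] = 1/16
Sum: (-3)·(5/16) + (-4)·(15/16) + (-3)·(-5/16) + (-7)·(1/16) = -67/16

-67/16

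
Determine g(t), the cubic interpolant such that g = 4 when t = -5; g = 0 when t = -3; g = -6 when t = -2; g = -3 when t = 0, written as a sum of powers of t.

g(t) = (23/30)t^3 + (19/3)t^2 + (111/10)t - 3

Build the Lagrange basis polynomials:
L_0(t) = (t + 3)(t + 2)t / [-30] = -(1/30)t^3 - (1/6)t^2 - (1/5)t
L_1(t) = (t + 5)(t + 2)t / [6] = (1/6)t^3 + (7/6)t^2 + (5/3)t
L_2(t) = (t + 5)(t + 3)t / [-6] = -(1/6)t^3 - (4/3)t^2 - (5/2)t
L_3(t) = (t + 5)(t + 3)(t + 2) / [30] = (1/30)t^3 + (1/3)t^2 + (31/30)t + 1
g(t) = 4·L_0 + 0·L_1 + (-6)·L_2 + (-3)·L_3
  4·L_0(t) = -(2/15)t^3 - (2/3)t^2 - (4/5)t
  0·L_1(t) = 0
  (-6)·L_2(t) = t^3 + 8t^2 + 15t
  (-3)·L_3(t) = -(1/10)t^3 - t^2 - (31/10)t - 3
Adding term by term: (23/30)t^3 + (19/3)t^2 + (111/10)t - 3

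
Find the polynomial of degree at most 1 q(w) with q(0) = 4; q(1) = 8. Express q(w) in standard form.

L_0(w) = (w - 1) / [-1] = -w + 1
L_1(w) = w / [1] = w
q(w) = 4·L_0 + 8·L_1
  4·L_0(w) = -4w + 4
  8·L_1(w) = 8w
Adding term by term: 4w + 4

q(w) = 4w + 4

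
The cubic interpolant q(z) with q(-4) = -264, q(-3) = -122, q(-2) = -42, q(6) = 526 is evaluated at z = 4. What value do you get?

144

Evaluate each Lagrange basis at z = 4:
L_0(4) = (7)·(6)·(-2)/[(-1)·(-2)·(-10)] = 21/5
L_1(4) = (8)·(6)·(-2)/[(1)·(-1)·(-9)] = -32/3
L_2(4) = (8)·(7)·(-2)/[(2)·(1)·(-8)] = 7
L_3(4) = (8)·(7)·(6)/[(10)·(9)·(8)] = 7/15
Sum: (-264)·(21/5) + (-122)·(-32/3) + (-42)·(7) + 526·(7/15) = 144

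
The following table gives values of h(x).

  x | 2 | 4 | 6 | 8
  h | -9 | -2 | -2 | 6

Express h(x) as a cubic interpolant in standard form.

Newton's divided differences:
h[2,4] = (-2 - (-9)) / (4 - 2) = 7/2
h[4,6] = (-2 - (-2)) / (6 - 4) = 0
h[6,8] = (6 - (-2)) / (8 - 6) = 4
h[2,4,6] = (0 - 7/2) / (6 - 2) = -7/8
h[4,6,8] = (4 - 0) / (8 - 4) = 1
h[2,4,6,8] = (1 - (-7/8)) / (8 - 2) = 5/16
h(x) = -9 + (7/2)·(x - 2) + (-7/8)·(x - 2)(x - 4) + (5/16)·(x - 2)(x - 4)(x - 6)
Expanding: h(x) = (5/16)x^3 - (37/8)x^2 + (45/2)x - 38

h(x) = (5/16)x^3 - (37/8)x^2 + (45/2)x - 38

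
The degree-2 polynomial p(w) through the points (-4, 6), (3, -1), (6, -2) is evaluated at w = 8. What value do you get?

-2

Using Newton's divided-difference form:
p[-4,3] = (-1 - 6) / (3 - (-4)) = -1
p[3,6] = (-2 - (-1)) / (6 - 3) = -1/3
p[-4,3,6] = (-1/3 - (-1)) / (6 - (-4)) = 1/15
p(8) = 6 + (-1)·(12) + (1/15)·(12)·(5) = -2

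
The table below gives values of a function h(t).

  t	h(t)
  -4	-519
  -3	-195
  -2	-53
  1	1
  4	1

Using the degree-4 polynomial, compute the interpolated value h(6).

Evaluate each Lagrange basis at t = 6:
L_0(6) = (9)·(8)·(5)·(2)/[(-1)·(-2)·(-5)·(-8)] = 9
L_1(6) = (10)·(8)·(5)·(2)/[(1)·(-1)·(-4)·(-7)] = -200/7
L_2(6) = (10)·(9)·(5)·(2)/[(2)·(1)·(-3)·(-6)] = 25
L_3(6) = (10)·(9)·(8)·(2)/[(5)·(4)·(3)·(-3)] = -8
L_4(6) = (10)·(9)·(8)·(5)/[(8)·(7)·(6)·(3)] = 25/7
Sum: (-519)·(9) + (-195)·(-200/7) + (-53)·(25) + 1·(-8) + 1·(25/7) = -429

-429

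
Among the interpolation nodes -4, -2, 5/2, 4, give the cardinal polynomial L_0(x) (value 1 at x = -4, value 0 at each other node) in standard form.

L_0(x) = (x + 2)(x - 5/2)(x - 4) / [(-2)·(-13/2)·(-8)]
       = (x^3 - (9/2)x^2 - 3x + 20) / (-104)

L_0(x) = -(1/104)x^3 + (9/208)x^2 + (3/104)x - 5/26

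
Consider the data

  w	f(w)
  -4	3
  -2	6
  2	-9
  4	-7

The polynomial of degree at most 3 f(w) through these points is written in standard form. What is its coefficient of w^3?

The leading coefficient equals the top divided difference f[-4,-2,2,4].
f[-4,-2] = (6 - 3) / (-2 - (-4)) = 3/2
f[-2,2] = (-9 - 6) / (2 - (-2)) = -15/4
f[2,4] = (-7 - (-9)) / (4 - 2) = 1
f[-4,-2,2] = (-15/4 - 3/2) / (2 - (-4)) = -7/8
f[-2,2,4] = (1 - (-15/4)) / (4 - (-2)) = 19/24
f[-4,-2,2,4] = (19/24 - (-7/8)) / (4 - (-4)) = 5/24

5/24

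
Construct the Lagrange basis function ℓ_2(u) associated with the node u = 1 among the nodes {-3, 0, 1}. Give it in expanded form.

ℓ_2(u) = (1/4)u^2 + (3/4)u

ℓ_2(u) = (u + 3)u / [(4)·(1)]
       = (u^2 + 3u) / (4)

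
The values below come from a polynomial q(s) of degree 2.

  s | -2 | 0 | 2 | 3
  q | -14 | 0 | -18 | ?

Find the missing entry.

The 3 known values determine q uniquely (degree ≤ 2).
Evaluate each Lagrange basis at s = 3:
L_0(3) = (3)·(1)/[(-2)·(-4)] = 3/8
L_1(3) = (5)·(1)/[(2)·(-2)] = -5/4
L_2(3) = (5)·(3)/[(4)·(2)] = 15/8
Sum: (-14)·(3/8) + 0 + (-18)·(15/8) = -39

-39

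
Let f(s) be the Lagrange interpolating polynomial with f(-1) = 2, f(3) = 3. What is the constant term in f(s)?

9/4

Build the Lagrange basis polynomials:
L_0(s) = (s - 3) / [-4] = -(1/4)s + 3/4
L_1(s) = (s + 1) / [4] = (1/4)s + 1/4
f(s) = 2·L_0 + 3·L_1
Only the constant term is needed; take it from each L_i and combine:
2·(3/4) + 3·(1/4) = 9/4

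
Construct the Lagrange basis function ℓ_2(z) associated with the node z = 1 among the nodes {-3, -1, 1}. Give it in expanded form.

ℓ_2(z) = (z + 3)(z + 1) / [(4)·(2)]
       = (z^2 + 4z + 3) / (8)

ℓ_2(z) = (1/8)z^2 + (1/2)z + 3/8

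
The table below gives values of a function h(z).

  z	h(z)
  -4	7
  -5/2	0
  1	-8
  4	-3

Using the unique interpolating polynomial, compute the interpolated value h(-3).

Evaluate each Lagrange basis at z = -3:
L_0(-3) = (-1/2)·(-4)·(-7)/[(-3/2)·(-5)·(-8)] = 7/30
L_1(-3) = (1)·(-4)·(-7)/[(3/2)·(-7/2)·(-13/2)] = 32/39
L_2(-3) = (1)·(-1/2)·(-7)/[(5)·(7/2)·(-3)] = -1/15
L_3(-3) = (1)·(-1/2)·(-4)/[(8)·(13/2)·(3)] = 1/78
Sum: 7·(7/30) + 0 + (-8)·(-1/15) + (-3)·(1/78) = 83/39

83/39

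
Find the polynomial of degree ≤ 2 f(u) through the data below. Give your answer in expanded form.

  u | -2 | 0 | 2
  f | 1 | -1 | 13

f(u) = 2u^2 + 3u - 1

L_0(u) = u(u - 2) / [8] = (1/8)u^2 - (1/4)u
L_1(u) = (u + 2)(u - 2) / [-4] = -(1/4)u^2 + 1
L_2(u) = (u + 2)u / [8] = (1/8)u^2 + (1/4)u
f(u) = 1·L_0 + (-1)·L_1 + 13·L_2
  1·L_0(u) = (1/8)u^2 - (1/4)u
  (-1)·L_1(u) = (1/4)u^2 - 1
  13·L_2(u) = (13/8)u^2 + (13/4)u
Adding term by term: 2u^2 + 3u - 1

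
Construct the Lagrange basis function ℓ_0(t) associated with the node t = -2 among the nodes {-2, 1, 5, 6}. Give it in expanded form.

ℓ_0(t) = -(1/168)t^3 + (1/14)t^2 - (41/168)t + 5/28

ℓ_0(t) = (t - 1)(t - 5)(t - 6) / [(-3)·(-7)·(-8)]
       = (t^3 - 12t^2 + 41t - 30) / (-168)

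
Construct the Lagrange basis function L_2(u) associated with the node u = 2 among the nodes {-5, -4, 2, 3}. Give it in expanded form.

L_2(u) = -(1/42)u^3 - (1/7)u^2 + (1/6)u + 10/7

L_2(u) = (u + 5)(u + 4)(u - 3) / [(7)·(6)·(-1)]
       = (u^3 + 6u^2 - 7u - 60) / (-42)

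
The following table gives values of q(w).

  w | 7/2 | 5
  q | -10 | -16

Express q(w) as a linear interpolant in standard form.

L_0(w) = (w - 5) / [-3/2] = -(2/3)w + 10/3
L_1(w) = (w - 7/2) / [3/2] = (2/3)w - 7/3
q(w) = (-10)·L_0 + (-16)·L_1
  (-10)·L_0(w) = (20/3)w - 100/3
  (-16)·L_1(w) = -(32/3)w + 112/3
Adding term by term: -4w + 4

q(w) = -4w + 4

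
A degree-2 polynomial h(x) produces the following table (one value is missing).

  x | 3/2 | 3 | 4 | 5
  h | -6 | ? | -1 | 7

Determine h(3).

The 3 known values determine h uniquely (degree ≤ 2).
Evaluate each Lagrange basis at x = 3:
L_0(3) = (-1)·(-2)/[(-5/2)·(-7/2)] = 8/35
L_1(3) = (3/2)·(-2)/[(5/2)·(-1)] = 6/5
L_2(3) = (3/2)·(-1)/[(7/2)·(1)] = -3/7
Sum: (-6)·(8/35) + (-1)·(6/5) + 7·(-3/7) = -39/7

-39/7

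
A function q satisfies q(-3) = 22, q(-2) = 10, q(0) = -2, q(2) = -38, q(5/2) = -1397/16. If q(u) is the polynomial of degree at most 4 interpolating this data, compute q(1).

Evaluate each Lagrange basis at u = 1:
L_0(1) = (3)·(1)·(-1)·(-3/2)/[(-1)·(-3)·(-5)·(-11/2)] = 3/55
L_1(1) = (4)·(1)·(-1)·(-3/2)/[(1)·(-2)·(-4)·(-9/2)] = -1/6
L_2(1) = (4)·(3)·(-1)·(-3/2)/[(3)·(2)·(-2)·(-5/2)] = 3/5
L_3(1) = (4)·(3)·(1)·(-3/2)/[(5)·(4)·(2)·(-1/2)] = 9/10
L_4(1) = (4)·(3)·(1)·(-1)/[(11/2)·(9/2)·(5/2)·(1/2)] = -64/165
Sum: 22·(3/55) + 10·(-1/6) + (-2)·(3/5) + (-38)·(9/10) + (-1397/16)·(-64/165) = -2

-2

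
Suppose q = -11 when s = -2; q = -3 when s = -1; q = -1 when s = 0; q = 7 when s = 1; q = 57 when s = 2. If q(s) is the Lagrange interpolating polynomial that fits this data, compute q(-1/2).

-23/16

L_0(-1/2) = (1/2)·(-1/2)·(-3/2)·(-5/2)/[(-1)·(-2)·(-3)·(-4)] = -5/128
L_1(-1/2) = (3/2)·(-1/2)·(-3/2)·(-5/2)/[(1)·(-1)·(-2)·(-3)] = 15/32
L_2(-1/2) = (3/2)·(1/2)·(-3/2)·(-5/2)/[(2)·(1)·(-1)·(-2)] = 45/64
L_3(-1/2) = (3/2)·(1/2)·(-1/2)·(-5/2)/[(3)·(2)·(1)·(-1)] = -5/32
L_4(-1/2) = (3/2)·(1/2)·(-1/2)·(-3/2)/[(4)·(3)·(2)·(1)] = 3/128
Sum: (-11)·(-5/128) + (-3)·(15/32) + (-1)·(45/64) + 7·(-5/32) + 57·(3/128) = -23/16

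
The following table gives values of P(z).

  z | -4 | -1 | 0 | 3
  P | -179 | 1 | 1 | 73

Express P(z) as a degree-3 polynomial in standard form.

P(z) = 3z^3 - 3z + 1

Newton's divided differences:
P[-4,-1] = (1 - (-179)) / (-1 - (-4)) = 60
P[-1,0] = (1 - 1) / (0 - (-1)) = 0
P[0,3] = (73 - 1) / (3 - 0) = 24
P[-4,-1,0] = (0 - 60) / (0 - (-4)) = -15
P[-1,0,3] = (24 - 0) / (3 - (-1)) = 6
P[-4,-1,0,3] = (6 - (-15)) / (3 - (-4)) = 3
P(z) = -179 + 60·(z + 4) + (-15)·(z + 4)(z + 1) + 3·(z + 4)(z + 1)z
Expanding: P(z) = 3z^3 - 3z + 1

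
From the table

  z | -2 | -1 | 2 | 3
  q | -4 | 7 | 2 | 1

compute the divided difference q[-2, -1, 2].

q[-2,-1] = (7 - (-4)) / (-1 - (-2)) = 11
q[-1,2] = (2 - 7) / (2 - (-1)) = -5/3
q[-2,-1,2] = (-5/3 - 11) / (2 - (-2)) = -19/6

-19/6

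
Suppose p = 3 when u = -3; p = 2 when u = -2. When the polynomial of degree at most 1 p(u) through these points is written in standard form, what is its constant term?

L_0(u) = (u + 2) / [-1] = -u - 2
L_1(u) = (u + 3) / [1] = u + 3
p(u) = 3·L_0 + 2·L_1
Only the constant term is needed; take it from each L_i and combine:
3·(-2) + 2·(3) = 0

0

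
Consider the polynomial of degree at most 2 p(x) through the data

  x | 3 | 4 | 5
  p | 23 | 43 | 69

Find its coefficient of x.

L_0(x) = (x - 4)(x - 5) / [2] = (1/2)x^2 - (9/2)x + 10
L_1(x) = (x - 3)(x - 5) / [-1] = -x^2 + 8x - 15
L_2(x) = (x - 3)(x - 4) / [2] = (1/2)x^2 - (7/2)x + 6
p(x) = 23·L_0 + 43·L_1 + 69·L_2
Only the coefficient of x is needed; take it from each L_i and combine:
23·(-9/2) + 43·(8) + 69·(-7/2) = -1

-1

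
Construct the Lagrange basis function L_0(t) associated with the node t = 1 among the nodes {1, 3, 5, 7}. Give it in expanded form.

L_0(t) = -(1/48)t^3 + (5/16)t^2 - (71/48)t + 35/16

L_0(t) = (t - 3)(t - 5)(t - 7) / [(-2)·(-4)·(-6)]
       = (t^3 - 15t^2 + 71t - 105) / (-48)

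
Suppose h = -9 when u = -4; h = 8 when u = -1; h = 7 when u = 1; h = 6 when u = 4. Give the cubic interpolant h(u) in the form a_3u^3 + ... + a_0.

Build the Lagrange basis polynomials:
L_0(u) = (u + 1)(u - 1)(u - 4) / [-120] = -(1/120)u^3 + (1/30)u^2 + (1/120)u - 1/30
L_1(u) = (u + 4)(u - 1)(u - 4) / [30] = (1/30)u^3 - (1/30)u^2 - (8/15)u + 8/15
L_2(u) = (u + 4)(u + 1)(u - 4) / [-30] = -(1/30)u^3 - (1/30)u^2 + (8/15)u + 8/15
L_3(u) = (u + 4)(u + 1)(u - 1) / [120] = (1/120)u^3 + (1/30)u^2 - (1/120)u - 1/30
h(u) = (-9)·L_0 + 8·L_1 + 7·L_2 + 6·L_3
  (-9)·L_0(u) = (3/40)u^3 - (3/10)u^2 - (3/40)u + 3/10
  8·L_1(u) = (4/15)u^3 - (4/15)u^2 - (64/15)u + 64/15
  7·L_2(u) = -(7/30)u^3 - (7/30)u^2 + (56/15)u + 56/15
  6·L_3(u) = (1/20)u^3 + (1/5)u^2 - (1/20)u - 1/5
Adding term by term: (19/120)u^3 - (3/5)u^2 - (79/120)u + 81/10

h(u) = (19/120)u^3 - (3/5)u^2 - (79/120)u + 81/10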